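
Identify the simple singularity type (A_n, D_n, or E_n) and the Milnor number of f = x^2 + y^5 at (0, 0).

The Hessian of f at 0 has rank 1. Corank 1: A-series; mu = 4 gives A_4.

Type A_4, Milnor number mu = 4.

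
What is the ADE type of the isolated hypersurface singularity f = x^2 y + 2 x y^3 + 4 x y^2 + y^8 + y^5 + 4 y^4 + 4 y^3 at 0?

D9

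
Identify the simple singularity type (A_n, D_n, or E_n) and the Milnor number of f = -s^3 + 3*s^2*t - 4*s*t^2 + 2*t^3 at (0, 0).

Type D4, Milnor number mu = 4.

The Hessian of f at 0 is [[0, 0], [0, 0]] with rank 0, so corank 2. A Groebner basis of the Jacobian ideal J(f) in C{s,t} is {t^3, s^2 - 2*t^2/3, s*t - t^2}; counting standard monomials gives mu = 4. Corank 2; j^3 = -(s - t)*(s^2 - 2*s*t + 2*t^2) splits into three distinct lines over C (the quadratic factor has nonzero discriminant), so D_4.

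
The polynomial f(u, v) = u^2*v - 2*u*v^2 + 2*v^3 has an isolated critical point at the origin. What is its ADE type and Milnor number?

The Hessian of f at 0 is [[0, 0], [0, 0]] with rank 0, so corank 2. A Groebner basis of the Jacobian ideal J(f) in C{u,v} is {v^3, u^2 + 2*v^2, u*v - v^2}; counting standard monomials gives mu = 4. Corank 2; j^3 = v*(u^2 - 2*u*v + 2*v^2) splits into three distinct lines over C (the quadratic factor has nonzero discriminant), so D_4.

Type D_{4}, Milnor number mu = 4.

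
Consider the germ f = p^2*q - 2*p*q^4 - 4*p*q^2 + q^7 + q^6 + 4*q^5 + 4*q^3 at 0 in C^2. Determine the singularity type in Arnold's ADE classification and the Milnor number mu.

The Hessian of f at 0 has rank 0. Corank 2; j^3 = q*(p - 2*q)^2 has shape L^2 M (L != M), so D-series; mu = 7 gives D_7.

Type D_{7}, Milnor number mu = 7.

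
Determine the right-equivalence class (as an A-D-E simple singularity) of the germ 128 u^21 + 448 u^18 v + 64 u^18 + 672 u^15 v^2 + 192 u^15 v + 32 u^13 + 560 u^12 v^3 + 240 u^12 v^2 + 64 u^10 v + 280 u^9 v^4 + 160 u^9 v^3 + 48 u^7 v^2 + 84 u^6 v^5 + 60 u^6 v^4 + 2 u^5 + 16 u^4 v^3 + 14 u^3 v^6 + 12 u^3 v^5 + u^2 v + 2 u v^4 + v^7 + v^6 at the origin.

D_{7}

The Hessian of f at 0 has rank 0. Corank 2; j^3 = u^2*v has shape L^2 M (L != M), so D-series; mu = 7 gives D_7.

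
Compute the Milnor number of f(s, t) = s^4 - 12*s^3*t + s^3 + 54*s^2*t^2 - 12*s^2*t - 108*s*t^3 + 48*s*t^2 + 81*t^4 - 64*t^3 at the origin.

6

The Hessian of f at 0 has rank 0. Corank 2; j^3 = (s - 4*t)^3 is a perfect cube, so E-series; the 4-jet and mu = 6 give E_6.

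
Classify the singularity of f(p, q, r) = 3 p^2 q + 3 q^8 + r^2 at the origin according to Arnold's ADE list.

D_9

The Hessian of f at 0 has rank 1. Corank 2; j^3 = 3*p^2*q has shape L^2 M (L != M), so D-series; mu = 9 gives D_9.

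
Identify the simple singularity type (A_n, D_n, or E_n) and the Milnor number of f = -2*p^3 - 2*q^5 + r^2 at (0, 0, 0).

The Hessian of f at 0 has rank 1. Corank 2; j^3 = -2*p^3 is a perfect cube, so E-series; the 5-jet and mu = 8 give E_8.

Type E_8, Milnor number mu = 8.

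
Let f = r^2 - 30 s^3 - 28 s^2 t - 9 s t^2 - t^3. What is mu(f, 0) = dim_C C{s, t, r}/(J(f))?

The Hessian of f at 0 is [[0, 0, 0], [0, 0, 0], [0, 0, 2]] with rank 1, so corank 2. A Groebner basis of the Jacobian ideal J(f) in C{s,t,r} is {t^3, s^2 - 3*t^2/26, s*t + 9*t^2/26, r}; counting standard monomials gives mu = 4. Corank 2; j^3 = -(3*s + t)*(10*s^2 + 6*s*t + t^2) splits into three distinct lines over C (the quadratic factor has nonzero discriminant), so D_4.

4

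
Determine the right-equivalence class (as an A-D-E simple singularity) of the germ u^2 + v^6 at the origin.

The Hessian of f at 0 has rank 1. Corank 1: A-series; mu = 5 gives A_5.

A_{5}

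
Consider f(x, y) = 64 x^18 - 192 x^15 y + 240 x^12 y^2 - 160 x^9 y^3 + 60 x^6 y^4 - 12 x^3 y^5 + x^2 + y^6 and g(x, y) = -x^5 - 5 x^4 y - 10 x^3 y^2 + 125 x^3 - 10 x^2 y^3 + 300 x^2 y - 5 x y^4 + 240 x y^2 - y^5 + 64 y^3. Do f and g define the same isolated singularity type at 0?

The Hessian of f at 0 has rank 1. Corank 1: A-series; mu = 5 gives A_5. The Hessian of g at 0 has rank 0. Corank 2; j^3 = (5*x + 4*y)^3 is a perfect cube, so E-series; the 5-jet and mu = 8 give E_8. f is A_5 but g is E_8, hence not right-equivalent.

No.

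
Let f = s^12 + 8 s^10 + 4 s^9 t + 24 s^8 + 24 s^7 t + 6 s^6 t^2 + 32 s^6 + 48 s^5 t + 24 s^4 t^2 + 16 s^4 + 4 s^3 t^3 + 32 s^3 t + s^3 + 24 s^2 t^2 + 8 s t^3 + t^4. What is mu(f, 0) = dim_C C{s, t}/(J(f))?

6

The Hessian of f at 0 has rank 0. Corank 2; j^3 = s^3 is a perfect cube, so E-series; the 4-jet and mu = 6 give E_6.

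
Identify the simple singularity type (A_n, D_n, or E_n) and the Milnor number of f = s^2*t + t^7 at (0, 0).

The Hessian of f at 0 has rank 0. Corank 2; j^3 = s^2*t has shape L^2 M (L != M), so D-series; mu = 8 gives D_8.

Type D_{8}, Milnor number mu = 8.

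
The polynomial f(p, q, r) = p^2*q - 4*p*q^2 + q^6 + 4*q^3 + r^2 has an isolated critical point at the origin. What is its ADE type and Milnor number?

The Hessian of f at 0 has rank 1. Corank 2; j^3 = q*(p - 2*q)^2 has shape L^2 M (L != M), so D-series; mu = 7 gives D_7.

Type D7, Milnor number mu = 7.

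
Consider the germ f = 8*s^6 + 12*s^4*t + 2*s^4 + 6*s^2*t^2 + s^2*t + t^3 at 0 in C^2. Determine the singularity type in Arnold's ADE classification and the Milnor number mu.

Type D_{4}, Milnor number mu = 4.

The Hessian of f at 0 is [[0, 0], [0, 0]] with rank 0, so corank 2. A Groebner basis of the Jacobian ideal J(f) in C{s,t} is {t^3, s^2 + 3*t^2, s*t}; counting standard monomials gives mu = 4. Corank 2; j^3 = t*(s^2 + t^2) splits into three distinct lines over C (the quadratic factor has nonzero discriminant), so D_4.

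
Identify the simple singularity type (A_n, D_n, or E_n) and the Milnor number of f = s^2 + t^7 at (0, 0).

Type A_6, Milnor number mu = 6.

The Hessian of f at 0 has rank 1. Corank 1: A-series; mu = 6 gives A_6.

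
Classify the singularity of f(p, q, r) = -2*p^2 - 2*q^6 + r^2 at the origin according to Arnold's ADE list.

A5

The Hessian of f at 0 is [[-4, 0, 0], [0, 0, 0], [0, 0, 2]] with rank 2, so corank 1. A Groebner basis of the Jacobian ideal J(f) in C{p,q,r} is {q^5, p, r}; counting standard monomials gives mu = 5. Corank 1: A-series; mu = 5 gives A_5.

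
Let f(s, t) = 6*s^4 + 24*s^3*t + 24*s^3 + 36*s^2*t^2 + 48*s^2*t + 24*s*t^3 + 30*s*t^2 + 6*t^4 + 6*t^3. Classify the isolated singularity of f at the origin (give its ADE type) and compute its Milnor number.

Type D5, Milnor number mu = 5.

The Hessian of f at 0 has rank 0. Corank 2; j^3 = 6*(s + t)*(2*s + t)^2 has shape L^2 M (L != M), so D-series; mu = 5 gives D_5.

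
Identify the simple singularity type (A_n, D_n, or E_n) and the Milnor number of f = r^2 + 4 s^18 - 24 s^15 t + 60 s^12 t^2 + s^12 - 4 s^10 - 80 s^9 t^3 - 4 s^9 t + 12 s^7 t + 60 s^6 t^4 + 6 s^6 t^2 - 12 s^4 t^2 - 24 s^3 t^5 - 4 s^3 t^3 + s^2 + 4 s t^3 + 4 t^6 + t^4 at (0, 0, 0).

Type A3, Milnor number mu = 3.

The Hessian of f at 0 has rank 2. Corank 1: A-series; mu = 3 gives A_3.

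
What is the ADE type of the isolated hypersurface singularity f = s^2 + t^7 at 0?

A_{6}

The Hessian of f at 0 has rank 1. Corank 1: A-series; mu = 6 gives A_6.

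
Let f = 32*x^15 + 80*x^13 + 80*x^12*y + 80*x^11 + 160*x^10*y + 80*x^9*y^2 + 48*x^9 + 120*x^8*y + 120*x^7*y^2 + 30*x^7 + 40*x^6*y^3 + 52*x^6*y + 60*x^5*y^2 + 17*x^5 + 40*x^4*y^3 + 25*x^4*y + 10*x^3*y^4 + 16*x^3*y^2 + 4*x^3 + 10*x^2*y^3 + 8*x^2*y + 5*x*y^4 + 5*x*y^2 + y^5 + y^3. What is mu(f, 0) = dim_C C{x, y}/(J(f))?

The Hessian of f at 0 is [[0, 0], [0, 0]] with rank 0, so corank 2. A Groebner basis of the Jacobian ideal J(f) in C{x,y} is {-32*x*y/9 + y^4 - 16*y^2/9, x*y^2 + y^3/2, x^2 + 23*x*y/18 + 7*y^2/18}; counting standard monomials gives mu = 6. Corank 2; j^3 = (x + y)*(2*x + y)^2 has shape L^2 M (L != M), so D-series; mu = 6 gives D_6.

6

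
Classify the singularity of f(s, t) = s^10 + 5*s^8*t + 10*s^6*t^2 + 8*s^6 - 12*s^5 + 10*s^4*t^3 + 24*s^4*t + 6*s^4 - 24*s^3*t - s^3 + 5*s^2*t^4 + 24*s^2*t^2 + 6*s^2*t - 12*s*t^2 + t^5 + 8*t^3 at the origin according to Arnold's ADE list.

The Hessian of f at 0 has rank 0. Corank 2; j^3 = -(s - 2*t)^3 is a perfect cube, so E-series; the 5-jet and mu = 8 give E_8.

E_8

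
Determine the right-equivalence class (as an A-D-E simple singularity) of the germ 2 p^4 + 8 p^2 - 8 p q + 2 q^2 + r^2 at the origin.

A3

The Hessian of f at 0 is [[16, -8, 0], [-8, 4, 0], [0, 0, 2]] with rank 2, so corank 1. A Groebner basis of the Jacobian ideal J(f) in C{p,q,r} is {q^3, p - q/2, r}; counting standard monomials gives mu = 3. Corank 1: A-series; mu = 3 gives A_3.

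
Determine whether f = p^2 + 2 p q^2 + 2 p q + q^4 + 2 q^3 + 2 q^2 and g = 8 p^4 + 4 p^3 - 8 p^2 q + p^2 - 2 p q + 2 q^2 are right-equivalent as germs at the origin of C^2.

Yes.

The Hessian of f at 0 has rank 2. Corank 0: nondegenerate Morse point, so A_1. The Hessian of g at 0 has rank 2. Corank 0: nondegenerate Morse point, so A_1. Both have type A_1, hence right-equivalent.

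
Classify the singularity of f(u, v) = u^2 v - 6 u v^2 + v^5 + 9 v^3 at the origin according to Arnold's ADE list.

D6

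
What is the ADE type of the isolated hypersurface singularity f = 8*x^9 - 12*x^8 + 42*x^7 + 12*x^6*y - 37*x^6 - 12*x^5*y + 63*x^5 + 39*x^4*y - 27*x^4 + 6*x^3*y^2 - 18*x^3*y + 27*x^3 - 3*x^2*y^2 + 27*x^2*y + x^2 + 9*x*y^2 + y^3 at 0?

The Hessian of f at 0 is [[2, 0], [0, 0]] with rank 1, so corank 1. A Groebner basis of the Jacobian ideal J(f) in C{x,y} is {y^2, x}; counting standard monomials gives mu = 2. Corank 1: A-series; mu = 2 gives A_2.

A_2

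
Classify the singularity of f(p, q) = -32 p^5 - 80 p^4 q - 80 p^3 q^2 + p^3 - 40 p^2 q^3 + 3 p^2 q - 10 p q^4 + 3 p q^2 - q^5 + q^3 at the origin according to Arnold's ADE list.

The Hessian of f at 0 has rank 0. Corank 2; j^3 = (p + q)^3 is a perfect cube, so E-series; the 5-jet and mu = 8 give E_8.

E_8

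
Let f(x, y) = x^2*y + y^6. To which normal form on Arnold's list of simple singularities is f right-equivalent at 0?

The Hessian of f at 0 has rank 0. Corank 2; j^3 = x^2*y has shape L^2 M (L != M), so D-series; mu = 7 gives D_7.

D_7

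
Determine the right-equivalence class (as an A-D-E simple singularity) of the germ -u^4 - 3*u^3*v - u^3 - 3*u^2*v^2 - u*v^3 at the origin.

E7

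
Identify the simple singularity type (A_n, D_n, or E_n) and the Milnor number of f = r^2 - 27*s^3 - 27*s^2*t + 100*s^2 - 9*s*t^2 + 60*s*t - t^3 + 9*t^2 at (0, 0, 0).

Type A_2, Milnor number mu = 2.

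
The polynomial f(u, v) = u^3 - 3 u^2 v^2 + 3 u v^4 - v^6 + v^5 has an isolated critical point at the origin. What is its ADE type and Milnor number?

Type E8, Milnor number mu = 8.

The Hessian of f at 0 has rank 0. Corank 2; j^3 = u^3 is a perfect cube, so E-series; the 5-jet and mu = 8 give E_8.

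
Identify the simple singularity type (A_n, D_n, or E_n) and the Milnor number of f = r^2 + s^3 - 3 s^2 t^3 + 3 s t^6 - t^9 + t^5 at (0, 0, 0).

Type E_{8}, Milnor number mu = 8.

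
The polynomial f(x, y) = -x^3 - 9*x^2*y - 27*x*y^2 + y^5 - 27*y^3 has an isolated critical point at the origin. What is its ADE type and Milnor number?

The Hessian of f at 0 has rank 0. Corank 2; j^3 = -(x + 3*y)^3 is a perfect cube, so E-series; the 5-jet and mu = 8 give E_8.

Type E_8, Milnor number mu = 8.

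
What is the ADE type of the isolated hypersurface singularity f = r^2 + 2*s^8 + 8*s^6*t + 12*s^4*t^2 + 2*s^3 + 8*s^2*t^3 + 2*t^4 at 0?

E_6

The Hessian of f at 0 is [[0, 0, 0], [0, 0, 0], [0, 0, 2]] with rank 1, so corank 2. A Groebner basis of the Jacobian ideal J(f) in C{s,t,r} is {t^3, s^2, r}; counting standard monomials gives mu = 6. Corank 2; j^3 = 2*s^3 is a perfect cube, so E-series; the 4-jet and mu = 6 give E_6.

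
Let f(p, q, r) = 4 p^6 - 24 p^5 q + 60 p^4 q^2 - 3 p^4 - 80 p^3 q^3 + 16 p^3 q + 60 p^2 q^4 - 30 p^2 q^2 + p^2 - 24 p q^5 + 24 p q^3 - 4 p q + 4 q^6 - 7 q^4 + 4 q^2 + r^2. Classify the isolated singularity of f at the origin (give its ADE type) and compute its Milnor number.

Type A3, Milnor number mu = 3.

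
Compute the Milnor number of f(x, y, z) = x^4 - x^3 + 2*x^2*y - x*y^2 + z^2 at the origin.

5

The Hessian of f at 0 has rank 1. Corank 2; j^3 = -x*(x - y)^2 has shape L^2 M (L != M), so D-series; mu = 5 gives D_5.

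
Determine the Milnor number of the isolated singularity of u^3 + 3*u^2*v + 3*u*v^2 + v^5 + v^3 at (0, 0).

The Hessian of f at 0 has rank 0. Corank 2; j^3 = (u + v)^3 is a perfect cube, so E-series; the 5-jet and mu = 8 give E_8.

8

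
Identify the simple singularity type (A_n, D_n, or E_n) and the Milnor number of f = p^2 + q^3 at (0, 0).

Type A2, Milnor number mu = 2.

The Hessian of f at 0 is [[2, 0], [0, 0]] with rank 1, so corank 1. A Groebner basis of the Jacobian ideal J(f) in C{p,q} is {q^2, p}; counting standard monomials gives mu = 2. Corank 1: A-series; mu = 2 gives A_2.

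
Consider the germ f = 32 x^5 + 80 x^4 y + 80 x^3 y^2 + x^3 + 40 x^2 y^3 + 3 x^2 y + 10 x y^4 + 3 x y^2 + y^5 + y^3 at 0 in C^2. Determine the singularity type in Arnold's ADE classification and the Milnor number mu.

Type E_8, Milnor number mu = 8.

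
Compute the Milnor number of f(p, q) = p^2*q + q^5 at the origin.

6

The Hessian of f at 0 has rank 0. Corank 2; j^3 = p^2*q has shape L^2 M (L != M), so D-series; mu = 6 gives D_6.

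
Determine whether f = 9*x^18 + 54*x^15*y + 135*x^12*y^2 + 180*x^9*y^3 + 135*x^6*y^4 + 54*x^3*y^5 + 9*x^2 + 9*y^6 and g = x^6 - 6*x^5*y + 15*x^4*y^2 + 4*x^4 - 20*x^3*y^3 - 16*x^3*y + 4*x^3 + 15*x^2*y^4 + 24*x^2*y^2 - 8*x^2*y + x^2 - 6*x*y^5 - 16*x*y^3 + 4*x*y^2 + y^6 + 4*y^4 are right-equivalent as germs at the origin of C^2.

The Hessian of f at 0 has rank 1. Corank 1: A-series; mu = 5 gives A_5. The Hessian of g at 0 has rank 1. Corank 1: A-series; mu = 5 gives A_5. Both have type A_5, hence right-equivalent.

Yes.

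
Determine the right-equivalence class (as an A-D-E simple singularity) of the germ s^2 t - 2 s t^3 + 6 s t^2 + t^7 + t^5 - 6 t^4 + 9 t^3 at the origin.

The Hessian of f at 0 is [[0, 0], [0, 0]] with rank 0, so corank 2. A Groebner basis of the Jacobian ideal J(f) in C{s,t} is {s^2*t^2 + 6*s^2*t + s^2/7 + 188*s*t^2/7 + 192*s*t/7 + 81*t^2, s^3 + 9*s^2*t + s^2/7 + 188*s*t^2/7 + 192*s*t/7 + 81*t^2, -s*t + t^3 - 3*t^2}; counting standard monomials gives mu = 8. Corank 2; j^3 = t*(s + 3*t)^2 has shape L^2 M (L != M), so D-series; mu = 8 gives D_8.

D_{8}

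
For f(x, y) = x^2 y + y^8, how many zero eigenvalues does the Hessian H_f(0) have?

Hessian at 0 has rank 0.

2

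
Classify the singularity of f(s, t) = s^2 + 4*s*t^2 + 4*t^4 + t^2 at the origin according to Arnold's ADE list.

A_{1}

The Hessian of f at 0 is [[2, 0], [0, 2]] with rank 2, so corank 0. A Groebner basis of the Jacobian ideal J(f) in C{s,t} is {s, t}; counting standard monomials gives mu = 1. Corank 0: nondegenerate Morse point, so A_1.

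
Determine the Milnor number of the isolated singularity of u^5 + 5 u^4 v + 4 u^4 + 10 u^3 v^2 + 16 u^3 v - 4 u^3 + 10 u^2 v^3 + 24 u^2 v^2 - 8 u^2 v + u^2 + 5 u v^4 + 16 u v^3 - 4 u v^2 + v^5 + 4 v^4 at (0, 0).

4

The Hessian of f at 0 has rank 1. Corank 1: A-series; mu = 4 gives A_4.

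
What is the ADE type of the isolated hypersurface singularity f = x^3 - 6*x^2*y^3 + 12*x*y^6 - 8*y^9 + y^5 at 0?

The Hessian of f at 0 has rank 0. Corank 2; j^3 = x^3 is a perfect cube, so E-series; the 5-jet and mu = 8 give E_8.

E8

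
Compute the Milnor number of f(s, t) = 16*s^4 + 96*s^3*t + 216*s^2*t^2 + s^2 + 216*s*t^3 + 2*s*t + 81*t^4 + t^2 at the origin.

3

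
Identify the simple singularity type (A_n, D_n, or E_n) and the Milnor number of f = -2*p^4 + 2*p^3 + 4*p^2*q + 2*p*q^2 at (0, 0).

Type D_5, Milnor number mu = 5.

The Hessian of f at 0 is [[0, 0], [0, 0]] with rank 0, so corank 2. A Groebner basis of the Jacobian ideal J(f) in C{p,q} is {p*q^2 - p*q/4 - q^2/4, p*q/4 + q^3 + q^2/4, p^2 + p*q}; counting standard monomials gives mu = 5. Corank 2; j^3 = 2*p*(p + q)^2 has shape L^2 M (L != M), so D-series; mu = 5 gives D_5.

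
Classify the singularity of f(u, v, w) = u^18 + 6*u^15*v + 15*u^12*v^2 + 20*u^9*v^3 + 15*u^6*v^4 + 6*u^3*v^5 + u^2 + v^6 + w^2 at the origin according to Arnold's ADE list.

A_{5}

The Hessian of f at 0 is [[2, 0, 0], [0, 0, 0], [0, 0, 2]] with rank 2, so corank 1. A Groebner basis of the Jacobian ideal J(f) in C{u,v,w} is {v^5, u, w}; counting standard monomials gives mu = 5. Corank 1: A-series; mu = 5 gives A_5.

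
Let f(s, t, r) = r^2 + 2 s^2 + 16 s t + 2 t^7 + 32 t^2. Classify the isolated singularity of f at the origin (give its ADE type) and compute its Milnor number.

Type A_{6}, Milnor number mu = 6.

The Hessian of f at 0 has rank 2. Corank 1: A-series; mu = 6 gives A_6.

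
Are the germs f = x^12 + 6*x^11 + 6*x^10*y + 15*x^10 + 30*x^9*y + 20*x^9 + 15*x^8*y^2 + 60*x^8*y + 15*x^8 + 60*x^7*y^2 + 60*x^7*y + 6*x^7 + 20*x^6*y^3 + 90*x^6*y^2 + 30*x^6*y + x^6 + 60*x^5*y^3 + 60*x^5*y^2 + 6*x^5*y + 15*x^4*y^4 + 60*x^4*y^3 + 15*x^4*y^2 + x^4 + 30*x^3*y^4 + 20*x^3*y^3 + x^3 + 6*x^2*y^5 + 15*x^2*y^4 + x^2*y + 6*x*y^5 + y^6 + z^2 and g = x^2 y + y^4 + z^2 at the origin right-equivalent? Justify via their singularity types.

The Hessian of f at 0 has rank 1. Corank 2; j^3 = x^2*(x + y) has shape L^2 M (L != M), so D-series; mu = 7 gives D_7. The Hessian of g at 0 has rank 1. Corank 2; j^3 = x^2*y has shape L^2 M (L != M), so D-series; mu = 5 gives D_5. f is D_7 but g is D_5, hence not right-equivalent.

No.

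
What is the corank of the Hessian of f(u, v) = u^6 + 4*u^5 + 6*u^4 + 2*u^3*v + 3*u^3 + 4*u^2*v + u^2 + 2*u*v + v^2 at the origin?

Hessian at 0 has rank 1.

1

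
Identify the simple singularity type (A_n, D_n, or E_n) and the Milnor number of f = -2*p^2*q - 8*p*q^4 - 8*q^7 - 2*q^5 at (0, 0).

The Hessian of f at 0 has rank 0. Corank 2; j^3 = -2*p^2*q has shape L^2 M (L != M), so D-series; mu = 6 gives D_6.

Type D6, Milnor number mu = 6.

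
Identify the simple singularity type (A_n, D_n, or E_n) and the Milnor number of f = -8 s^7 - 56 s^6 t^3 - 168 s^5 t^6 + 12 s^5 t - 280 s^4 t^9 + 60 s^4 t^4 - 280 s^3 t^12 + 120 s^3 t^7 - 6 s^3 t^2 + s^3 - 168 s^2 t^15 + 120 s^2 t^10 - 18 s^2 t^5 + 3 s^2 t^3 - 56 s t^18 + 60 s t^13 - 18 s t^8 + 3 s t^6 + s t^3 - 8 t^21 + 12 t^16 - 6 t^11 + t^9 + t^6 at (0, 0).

Type E7, Milnor number mu = 7.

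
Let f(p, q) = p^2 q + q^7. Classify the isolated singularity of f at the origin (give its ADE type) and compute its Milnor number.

Type D8, Milnor number mu = 8.

The Hessian of f at 0 has rank 0. Corank 2; j^3 = p^2*q has shape L^2 M (L != M), so D-series; mu = 8 gives D_8.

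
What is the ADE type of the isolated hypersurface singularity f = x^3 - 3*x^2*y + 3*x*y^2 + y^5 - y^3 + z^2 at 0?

E_{8}

The Hessian of f at 0 is [[0, 0, 0], [0, 0, 0], [0, 0, 2]] with rank 1, so corank 2. A Groebner basis of the Jacobian ideal J(f) in C{x,y,z} is {y^4, x^2 - 2*x*y + y^2, z}; counting standard monomials gives mu = 8. Corank 2; j^3 = (x - y)^3 is a perfect cube, so E-series; the 5-jet and mu = 8 give E_8.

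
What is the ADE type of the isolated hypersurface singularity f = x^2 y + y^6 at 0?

D_7

The Hessian of f at 0 has rank 0. Corank 2; j^3 = x^2*y has shape L^2 M (L != M), so D-series; mu = 7 gives D_7.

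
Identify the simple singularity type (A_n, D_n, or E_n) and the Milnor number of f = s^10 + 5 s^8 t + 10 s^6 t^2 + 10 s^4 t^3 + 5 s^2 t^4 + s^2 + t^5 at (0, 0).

Type A4, Milnor number mu = 4.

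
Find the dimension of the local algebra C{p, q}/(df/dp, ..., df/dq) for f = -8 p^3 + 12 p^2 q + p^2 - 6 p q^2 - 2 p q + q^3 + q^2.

The Hessian of f at 0 has rank 1. Corank 1: A-series; mu = 2 gives A_2.

2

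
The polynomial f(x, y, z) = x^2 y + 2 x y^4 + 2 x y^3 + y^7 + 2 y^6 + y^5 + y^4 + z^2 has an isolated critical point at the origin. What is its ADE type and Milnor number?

The Hessian of f at 0 has rank 1. Corank 2; j^3 = x^2*y has shape L^2 M (L != M), so D-series; mu = 5 gives D_5.

Type D_{5}, Milnor number mu = 5.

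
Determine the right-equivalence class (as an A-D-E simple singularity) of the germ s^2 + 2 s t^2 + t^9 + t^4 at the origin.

The Hessian of f at 0 has rank 1. Corank 1: A-series; mu = 8 gives A_8.

A8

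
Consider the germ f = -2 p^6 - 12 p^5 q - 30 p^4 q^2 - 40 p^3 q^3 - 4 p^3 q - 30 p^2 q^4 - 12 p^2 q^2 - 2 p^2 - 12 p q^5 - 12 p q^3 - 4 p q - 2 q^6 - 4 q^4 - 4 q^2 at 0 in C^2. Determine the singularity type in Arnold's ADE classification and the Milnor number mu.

The Hessian of f at 0 has rank 2. Corank 0: nondegenerate Morse point, so A_1.

Type A1, Milnor number mu = 1.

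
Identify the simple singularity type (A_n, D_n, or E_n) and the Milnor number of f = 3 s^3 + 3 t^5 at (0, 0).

Type E_{8}, Milnor number mu = 8.

The Hessian of f at 0 has rank 0. Corank 2; j^3 = 3*s^3 is a perfect cube, so E-series; the 5-jet and mu = 8 give E_8.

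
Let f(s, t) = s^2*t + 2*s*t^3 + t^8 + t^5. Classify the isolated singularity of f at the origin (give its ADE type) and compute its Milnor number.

Type D9, Milnor number mu = 9.

The Hessian of f at 0 is [[0, 0], [0, 0]] with rank 0, so corank 2. A Groebner basis of the Jacobian ideal J(f) in C{s,t} is {s^4, s^3*t - s^2/8 - s*t^2/8, s^3 + s^2*t^2, s*t + t^3}; counting standard monomials gives mu = 9. Corank 2; j^3 = s^2*t has shape L^2 M (L != M), so D-series; mu = 9 gives D_9.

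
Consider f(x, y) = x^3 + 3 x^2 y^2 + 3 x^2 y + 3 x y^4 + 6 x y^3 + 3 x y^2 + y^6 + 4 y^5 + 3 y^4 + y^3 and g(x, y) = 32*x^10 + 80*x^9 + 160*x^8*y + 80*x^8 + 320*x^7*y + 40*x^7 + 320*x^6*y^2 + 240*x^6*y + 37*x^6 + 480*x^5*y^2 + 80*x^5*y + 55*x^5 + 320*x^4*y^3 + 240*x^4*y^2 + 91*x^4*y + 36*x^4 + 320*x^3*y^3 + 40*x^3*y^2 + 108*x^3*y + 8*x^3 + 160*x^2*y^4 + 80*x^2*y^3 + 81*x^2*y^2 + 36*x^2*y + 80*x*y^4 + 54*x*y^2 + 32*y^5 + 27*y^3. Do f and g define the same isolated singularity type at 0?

Yes.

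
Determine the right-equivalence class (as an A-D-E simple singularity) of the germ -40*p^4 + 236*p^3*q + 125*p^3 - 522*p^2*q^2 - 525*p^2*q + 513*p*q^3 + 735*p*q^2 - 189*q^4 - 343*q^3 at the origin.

E7

The Hessian of f at 0 has rank 0. Corank 2; j^3 = (5*p - 7*q)^3 is a perfect cube, so E-series; the 4-jet and mu = 7 give E_7.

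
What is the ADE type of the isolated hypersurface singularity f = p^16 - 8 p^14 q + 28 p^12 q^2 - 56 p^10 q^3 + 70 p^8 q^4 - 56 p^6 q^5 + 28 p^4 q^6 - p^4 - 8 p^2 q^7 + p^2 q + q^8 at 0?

D_9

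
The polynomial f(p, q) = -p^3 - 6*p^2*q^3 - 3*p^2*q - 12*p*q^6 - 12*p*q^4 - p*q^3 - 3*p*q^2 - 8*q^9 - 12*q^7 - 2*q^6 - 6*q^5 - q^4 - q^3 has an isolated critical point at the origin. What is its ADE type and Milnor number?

The Hessian of f at 0 has rank 0. Corank 2; j^3 = -(p + q)^3 is a perfect cube, so E-series; the 4-jet and mu = 7 give E_7.

Type E_7, Milnor number mu = 7.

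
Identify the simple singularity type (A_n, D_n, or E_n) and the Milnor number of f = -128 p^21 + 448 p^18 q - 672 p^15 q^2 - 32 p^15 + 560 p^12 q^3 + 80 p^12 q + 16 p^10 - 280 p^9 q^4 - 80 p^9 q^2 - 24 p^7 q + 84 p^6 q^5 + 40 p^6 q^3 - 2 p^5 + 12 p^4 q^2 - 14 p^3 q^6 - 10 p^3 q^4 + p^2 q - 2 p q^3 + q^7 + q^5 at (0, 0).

The Hessian of f at 0 is [[0, 0], [0, 0]] with rank 0, so corank 2. A Groebner basis of the Jacobian ideal J(f) in C{p,q} is {p^2*q^2 + p^2/7 - p*q^2/7, p^3 + p^2/7 - p*q^2/7, -p*q + q^3}; counting standard monomials gives mu = 8. Corank 2; j^3 = p^2*q has shape L^2 M (L != M), so D-series; mu = 8 gives D_8.

Type D_{8}, Milnor number mu = 8.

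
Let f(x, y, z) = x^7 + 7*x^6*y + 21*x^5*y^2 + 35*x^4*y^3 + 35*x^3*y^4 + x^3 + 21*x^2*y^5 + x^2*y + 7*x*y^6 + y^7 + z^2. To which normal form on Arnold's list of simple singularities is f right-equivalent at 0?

D8

The Hessian of f at 0 has rank 1. Corank 2; j^3 = x^2*(x + y) has shape L^2 M (L != M), so D-series; mu = 8 gives D_8.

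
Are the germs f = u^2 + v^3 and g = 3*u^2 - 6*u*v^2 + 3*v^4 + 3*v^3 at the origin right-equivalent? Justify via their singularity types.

The Hessian of f at 0 is [[2, 0], [0, 0]] with rank 1, so corank 1. A Groebner basis of the Jacobian ideal J(f) in C{u,v} is {v^2, u}; counting standard monomials gives mu = 2. Corank 1: A-series; mu = 2 gives A_2. The Hessian of g at 0 is [[6, 0], [0, 0]] with rank 1, so corank 1. A Groebner basis of the Jacobian ideal J(g) in C{u,v} is {v^2, u}; counting standard monomials gives mu = 2. Corank 1: A-series; mu = 2 gives A_2. Both have type A_2, hence right-equivalent.

Yes.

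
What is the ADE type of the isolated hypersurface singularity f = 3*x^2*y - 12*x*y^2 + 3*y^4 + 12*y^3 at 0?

D5

The Hessian of f at 0 is [[0, 0], [0, 0]] with rank 0, so corank 2. A Groebner basis of the Jacobian ideal J(f) in C{x,y} is {x^3 + 2*x^2 - 8*y^2, x^2/4 + y^3 - y^2, x*y - 2*y^2}; counting standard monomials gives mu = 5. Corank 2; j^3 = 3*y*(x - 2*y)^2 has shape L^2 M (L != M), so D-series; mu = 5 gives D_5.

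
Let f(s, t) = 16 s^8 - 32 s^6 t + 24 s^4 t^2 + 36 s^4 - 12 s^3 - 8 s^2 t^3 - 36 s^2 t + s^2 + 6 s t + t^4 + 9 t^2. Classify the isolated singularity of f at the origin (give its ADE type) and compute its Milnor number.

Type A_{3}, Milnor number mu = 3.

The Hessian of f at 0 has rank 1. Corank 1: A-series; mu = 3 gives A_3.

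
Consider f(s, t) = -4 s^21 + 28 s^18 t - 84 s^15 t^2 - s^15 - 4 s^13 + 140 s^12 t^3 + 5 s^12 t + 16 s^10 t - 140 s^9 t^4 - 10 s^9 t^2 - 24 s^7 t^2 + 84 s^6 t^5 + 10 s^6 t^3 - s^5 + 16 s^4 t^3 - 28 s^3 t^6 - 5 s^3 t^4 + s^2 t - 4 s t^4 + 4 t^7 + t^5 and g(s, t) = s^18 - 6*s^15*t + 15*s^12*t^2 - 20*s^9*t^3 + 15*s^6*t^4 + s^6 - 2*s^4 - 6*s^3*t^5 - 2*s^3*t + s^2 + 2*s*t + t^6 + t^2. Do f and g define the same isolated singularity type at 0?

The Hessian of f at 0 is [[0, 0], [0, 0]] with rank 0, so corank 2. A Groebner basis of the Jacobian ideal J(f) in C{s,t} is {-s*t/2 + t^4, s*t^2, s^2 + 5*s*t/2}; counting standard monomials gives mu = 6. Corank 2; j^3 = s^2*t has shape L^2 M (L != M), so D-series; mu = 6 gives D_6. The Hessian of g at 0 is [[2, 2], [2, 2]] with rank 1, so corank 1. A Groebner basis of the Jacobian ideal J(g) in C{s,t} is {s*t^2 - s - t, s + t^3 + t, s^2 + 2*s*t + t^2}; counting standard monomials gives mu = 5. Corank 1: A-series; mu = 5 gives A_5. f is D_6 but g is A_5, hence not right-equivalent.

No.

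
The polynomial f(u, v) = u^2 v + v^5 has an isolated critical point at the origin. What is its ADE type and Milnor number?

Type D_{6}, Milnor number mu = 6.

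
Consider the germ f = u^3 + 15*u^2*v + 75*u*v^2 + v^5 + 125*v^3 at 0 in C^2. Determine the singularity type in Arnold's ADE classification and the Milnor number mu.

Type E_{8}, Milnor number mu = 8.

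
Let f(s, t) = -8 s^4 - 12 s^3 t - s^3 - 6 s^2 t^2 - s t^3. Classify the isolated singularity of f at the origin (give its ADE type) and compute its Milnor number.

The Hessian of f at 0 has rank 0. Corank 2; j^3 = -s^3 is a perfect cube, so E-series; the 4-jet and mu = 7 give E_7.

Type E_{7}, Milnor number mu = 7.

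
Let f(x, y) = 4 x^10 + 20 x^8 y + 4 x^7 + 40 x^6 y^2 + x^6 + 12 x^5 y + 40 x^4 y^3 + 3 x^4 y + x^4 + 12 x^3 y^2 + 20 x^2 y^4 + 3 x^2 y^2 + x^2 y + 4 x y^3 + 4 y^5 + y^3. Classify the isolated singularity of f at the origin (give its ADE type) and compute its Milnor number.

Type D_{4}, Milnor number mu = 4.

The Hessian of f at 0 is [[0, 0], [0, 0]] with rank 0, so corank 2. A Groebner basis of the Jacobian ideal J(f) in C{x,y} is {y^3, x^2 + 3*y^2, x*y}; counting standard monomials gives mu = 4. Corank 2; j^3 = y*(x^2 + y^2) splits into three distinct lines over C (the quadratic factor has nonzero discriminant), so D_4.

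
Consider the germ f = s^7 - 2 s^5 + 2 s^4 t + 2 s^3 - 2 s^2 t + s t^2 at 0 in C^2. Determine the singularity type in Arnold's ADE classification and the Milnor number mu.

Type D4, Milnor number mu = 4.

The Hessian of f at 0 has rank 0. Corank 2; j^3 = s*(2*s^2 - 2*s*t + t^2) splits into three distinct lines over C (the quadratic factor has nonzero discriminant), so D_4.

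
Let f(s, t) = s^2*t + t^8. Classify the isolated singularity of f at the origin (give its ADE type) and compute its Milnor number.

Type D_{9}, Milnor number mu = 9.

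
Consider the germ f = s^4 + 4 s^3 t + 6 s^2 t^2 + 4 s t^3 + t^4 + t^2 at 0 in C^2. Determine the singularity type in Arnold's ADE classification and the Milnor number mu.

The Hessian of f at 0 has rank 1. Corank 1: A-series; mu = 3 gives A_3.

Type A3, Milnor number mu = 3.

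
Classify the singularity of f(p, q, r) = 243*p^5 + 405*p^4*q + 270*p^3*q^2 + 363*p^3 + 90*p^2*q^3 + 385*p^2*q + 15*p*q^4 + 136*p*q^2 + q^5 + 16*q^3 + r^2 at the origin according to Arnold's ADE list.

D_6

The Hessian of f at 0 has rank 1. Corank 2; j^3 = (3*p + q)*(11*p + 4*q)^2 has shape L^2 M (L != M), so D-series; mu = 6 gives D_6.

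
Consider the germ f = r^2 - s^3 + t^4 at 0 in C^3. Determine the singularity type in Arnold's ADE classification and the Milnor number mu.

Type E_6, Milnor number mu = 6.

The Hessian of f at 0 has rank 1. Corank 2; j^3 = -s^3 is a perfect cube, so E-series; the 4-jet and mu = 6 give E_6.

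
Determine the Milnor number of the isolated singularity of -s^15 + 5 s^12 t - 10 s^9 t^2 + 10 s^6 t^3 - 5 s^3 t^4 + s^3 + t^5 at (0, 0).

The Hessian of f at 0 is [[0, 0], [0, 0]] with rank 0, so corank 2. A Groebner basis of the Jacobian ideal J(f) in C{s,t} is {t^4, s^2}; counting standard monomials gives mu = 8. Corank 2; j^3 = s^3 is a perfect cube, so E-series; the 5-jet and mu = 8 give E_8.

8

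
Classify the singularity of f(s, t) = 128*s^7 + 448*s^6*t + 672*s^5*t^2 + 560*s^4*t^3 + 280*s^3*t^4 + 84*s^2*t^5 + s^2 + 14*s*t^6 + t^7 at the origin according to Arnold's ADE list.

A_{6}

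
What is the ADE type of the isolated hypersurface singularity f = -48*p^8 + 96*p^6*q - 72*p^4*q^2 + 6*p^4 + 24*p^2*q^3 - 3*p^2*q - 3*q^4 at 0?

D_5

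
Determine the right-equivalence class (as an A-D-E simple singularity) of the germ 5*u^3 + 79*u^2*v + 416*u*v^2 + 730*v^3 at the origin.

The Hessian of f at 0 has rank 0. Corank 2; j^3 = (u + 5*v)*(5*u^2 + 54*u*v + 146*v^2) splits into three distinct lines over C (the quadratic factor has nonzero discriminant), so D_4.

D_4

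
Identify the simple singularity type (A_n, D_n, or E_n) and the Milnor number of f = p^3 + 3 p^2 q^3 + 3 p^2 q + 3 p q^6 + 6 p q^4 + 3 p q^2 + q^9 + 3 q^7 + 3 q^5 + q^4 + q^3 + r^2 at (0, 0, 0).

The Hessian of f at 0 has rank 1. Corank 2; j^3 = (p + q)^3 is a perfect cube, so E-series; the 4-jet and mu = 6 give E_6.

Type E6, Milnor number mu = 6.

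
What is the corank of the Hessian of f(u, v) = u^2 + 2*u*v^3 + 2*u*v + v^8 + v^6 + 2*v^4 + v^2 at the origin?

1

The Hessian at 0 is [[2, 2], [2, 2]] of rank 1; hence corank 1.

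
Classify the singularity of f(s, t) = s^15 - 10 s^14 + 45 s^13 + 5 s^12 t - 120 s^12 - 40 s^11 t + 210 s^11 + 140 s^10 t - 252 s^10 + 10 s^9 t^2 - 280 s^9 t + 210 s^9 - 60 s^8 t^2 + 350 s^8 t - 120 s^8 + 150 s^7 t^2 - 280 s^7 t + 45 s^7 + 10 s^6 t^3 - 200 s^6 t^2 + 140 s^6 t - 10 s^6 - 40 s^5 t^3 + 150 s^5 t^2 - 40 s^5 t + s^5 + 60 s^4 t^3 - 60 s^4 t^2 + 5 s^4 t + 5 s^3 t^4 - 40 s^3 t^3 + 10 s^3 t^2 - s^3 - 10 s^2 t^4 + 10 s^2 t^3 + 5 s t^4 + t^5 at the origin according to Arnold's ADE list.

E_{8}

The Hessian of f at 0 is [[0, 0], [0, 0]] with rank 0, so corank 2. A Groebner basis of the Jacobian ideal J(f) in C{s,t} is {t^5, s*t^3 + t^4/4, s^2}; counting standard monomials gives mu = 8. Corank 2; j^3 = -s^3 is a perfect cube, so E-series; the 5-jet and mu = 8 give E_8.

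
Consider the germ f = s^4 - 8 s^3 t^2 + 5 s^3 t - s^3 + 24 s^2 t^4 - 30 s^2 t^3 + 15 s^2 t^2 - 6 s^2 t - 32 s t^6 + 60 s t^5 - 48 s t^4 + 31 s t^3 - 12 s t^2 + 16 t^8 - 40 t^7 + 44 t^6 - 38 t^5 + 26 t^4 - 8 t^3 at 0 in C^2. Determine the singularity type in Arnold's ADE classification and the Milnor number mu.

Type E7, Milnor number mu = 7.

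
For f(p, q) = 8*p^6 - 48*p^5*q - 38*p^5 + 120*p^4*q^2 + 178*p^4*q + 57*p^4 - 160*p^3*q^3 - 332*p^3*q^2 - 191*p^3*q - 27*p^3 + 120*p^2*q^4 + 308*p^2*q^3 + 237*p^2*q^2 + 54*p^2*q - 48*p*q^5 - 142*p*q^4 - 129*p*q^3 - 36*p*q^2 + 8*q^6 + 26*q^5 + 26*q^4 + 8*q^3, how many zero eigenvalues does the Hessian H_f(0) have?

2

Hessian at 0 has rank 0.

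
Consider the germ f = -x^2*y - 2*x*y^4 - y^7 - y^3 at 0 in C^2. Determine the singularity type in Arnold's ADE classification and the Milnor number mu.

The Hessian of f at 0 has rank 0. Corank 2; j^3 = -y*(x^2 + y^2) splits into three distinct lines over C (the quadratic factor has nonzero discriminant), so D_4.

Type D_4, Milnor number mu = 4.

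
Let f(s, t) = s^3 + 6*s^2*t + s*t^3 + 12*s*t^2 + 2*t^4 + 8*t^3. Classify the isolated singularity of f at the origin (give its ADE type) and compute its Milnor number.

The Hessian of f at 0 has rank 0. Corank 2; j^3 = (s + 2*t)^3 is a perfect cube, so E-series; the 4-jet and mu = 7 give E_7.

Type E7, Milnor number mu = 7.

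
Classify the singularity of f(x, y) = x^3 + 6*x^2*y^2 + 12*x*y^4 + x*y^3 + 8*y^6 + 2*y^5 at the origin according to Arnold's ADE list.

The Hessian of f at 0 is [[0, 0], [0, 0]] with rank 0, so corank 2. A Groebner basis of the Jacobian ideal J(f) in C{x,y} is {-x^2/4 + y^4 - y^3/12, x^3, x^2*y + x^2/12 + y^3/36, x^2/2 + x*y^2 + y^3/6}; counting standard monomials gives mu = 7. Corank 2; j^3 = x^3 is a perfect cube, so E-series; the 4-jet and mu = 7 give E_7.

E7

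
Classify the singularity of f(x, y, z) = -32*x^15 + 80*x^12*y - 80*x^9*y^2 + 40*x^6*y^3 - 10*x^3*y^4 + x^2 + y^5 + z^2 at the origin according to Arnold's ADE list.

The Hessian of f at 0 is [[2, 0, 0], [0, 0, 0], [0, 0, 2]] with rank 2, so corank 1. A Groebner basis of the Jacobian ideal J(f) in C{x,y,z} is {y^4, x, z}; counting standard monomials gives mu = 4. Corank 1: A-series; mu = 4 gives A_4.

A4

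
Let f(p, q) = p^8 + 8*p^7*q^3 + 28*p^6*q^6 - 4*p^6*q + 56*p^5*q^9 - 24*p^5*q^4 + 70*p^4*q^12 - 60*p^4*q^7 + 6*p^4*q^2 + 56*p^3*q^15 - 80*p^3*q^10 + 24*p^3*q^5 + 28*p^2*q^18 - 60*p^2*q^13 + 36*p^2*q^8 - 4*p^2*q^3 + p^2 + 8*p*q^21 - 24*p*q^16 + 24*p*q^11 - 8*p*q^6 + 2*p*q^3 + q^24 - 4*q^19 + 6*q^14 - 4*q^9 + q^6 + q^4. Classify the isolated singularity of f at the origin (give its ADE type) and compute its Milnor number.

The Hessian of f at 0 is [[2, 0], [0, 0]] with rank 1, so corank 1. A Groebner basis of the Jacobian ideal J(f) in C{p,q} is {q^3, p}; counting standard monomials gives mu = 3. Corank 1: A-series; mu = 3 gives A_3.

Type A_3, Milnor number mu = 3.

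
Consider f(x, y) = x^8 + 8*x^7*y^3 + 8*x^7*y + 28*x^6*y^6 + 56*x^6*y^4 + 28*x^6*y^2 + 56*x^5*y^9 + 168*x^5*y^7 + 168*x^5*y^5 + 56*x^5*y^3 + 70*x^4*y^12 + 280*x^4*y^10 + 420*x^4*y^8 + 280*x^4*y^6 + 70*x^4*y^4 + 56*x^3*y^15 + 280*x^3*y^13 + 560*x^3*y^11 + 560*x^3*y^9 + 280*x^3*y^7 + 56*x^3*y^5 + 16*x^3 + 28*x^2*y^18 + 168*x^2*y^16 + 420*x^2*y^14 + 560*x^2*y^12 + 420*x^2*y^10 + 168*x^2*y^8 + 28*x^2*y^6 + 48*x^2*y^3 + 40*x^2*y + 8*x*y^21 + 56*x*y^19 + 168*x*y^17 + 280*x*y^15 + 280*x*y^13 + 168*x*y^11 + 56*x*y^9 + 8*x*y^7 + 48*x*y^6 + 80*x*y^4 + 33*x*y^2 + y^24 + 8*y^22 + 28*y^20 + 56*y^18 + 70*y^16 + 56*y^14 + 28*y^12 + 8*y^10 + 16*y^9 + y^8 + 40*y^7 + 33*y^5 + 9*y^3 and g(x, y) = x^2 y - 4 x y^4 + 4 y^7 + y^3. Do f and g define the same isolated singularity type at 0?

The Hessian of f at 0 is [[0, 0], [0, 0]] with rank 0, so corank 2. A Groebner basis of the Jacobian ideal J(f) in C{x,y} is {x^2*y^2 - 15*x^2*y/131072 - 3*x^2/2 - 45*x*y^2/262144 - 27*x*y/16 - 135*y^3/2097152 - 27*y^2/64, x^2*y/8192 + x^2 + x*y^3 + 3*x*y^2/16384 + 3*x*y/4 + 9*y^3/131072, -x^2*y/8192 - 3*x*y^2/16384 + x*y + y^4 - 9*y^3/131072 + 3*y^2/4, x^3 + 9*x^2*y/4 + 27*x*y^2/16 + 27*y^3/64}; counting standard monomials gives mu = 9. Corank 2; j^3 = (x + y)*(4*x + 3*y)^2 has shape L^2 M (L != M), so D-series; mu = 9 gives D_9. The Hessian of g at 0 is [[0, 0], [0, 0]] with rank 0, so corank 2. A Groebner basis of the Jacobian ideal J(g) in C{x,y} is {y^3, x^2 + 3*y^2, x*y}; counting standard monomials gives mu = 4. Corank 2; j^3 = y*(x^2 + y^2) splits into three distinct lines over C (the quadratic factor has nonzero discriminant), so D_4. f is D_9 but g is D_4, hence not right-equivalent.

No.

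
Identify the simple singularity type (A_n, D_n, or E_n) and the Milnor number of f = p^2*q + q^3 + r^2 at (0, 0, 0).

The Hessian of f at 0 is [[0, 0, 0], [0, 0, 0], [0, 0, 2]] with rank 1, so corank 2. A Groebner basis of the Jacobian ideal J(f) in C{p,q,r} is {q^3, p^2 + 3*q^2, p*q, r}; counting standard monomials gives mu = 4. Corank 2; j^3 = q*(p^2 + q^2) splits into three distinct lines over C (the quadratic factor has nonzero discriminant), so D_4.

Type D4, Milnor number mu = 4.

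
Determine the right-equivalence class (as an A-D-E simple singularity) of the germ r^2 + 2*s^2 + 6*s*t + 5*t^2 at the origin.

The Hessian of f at 0 has rank 3. Corank 0: nondegenerate Morse point, so A_1.

A_1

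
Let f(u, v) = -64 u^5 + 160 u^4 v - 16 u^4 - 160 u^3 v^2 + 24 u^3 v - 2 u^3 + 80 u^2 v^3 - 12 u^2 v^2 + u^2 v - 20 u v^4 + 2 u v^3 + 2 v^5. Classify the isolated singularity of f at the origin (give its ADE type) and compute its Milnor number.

Type D6, Milnor number mu = 6.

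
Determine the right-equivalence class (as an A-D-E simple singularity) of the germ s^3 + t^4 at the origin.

E_6

The Hessian of f at 0 has rank 0. Corank 2; j^3 = s^3 is a perfect cube, so E-series; the 4-jet and mu = 6 give E_6.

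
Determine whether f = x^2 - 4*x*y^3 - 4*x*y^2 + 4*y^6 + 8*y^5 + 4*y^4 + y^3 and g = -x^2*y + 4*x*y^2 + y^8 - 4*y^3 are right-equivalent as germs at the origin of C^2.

No.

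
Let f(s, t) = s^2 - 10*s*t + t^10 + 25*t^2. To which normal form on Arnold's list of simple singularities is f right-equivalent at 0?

A_9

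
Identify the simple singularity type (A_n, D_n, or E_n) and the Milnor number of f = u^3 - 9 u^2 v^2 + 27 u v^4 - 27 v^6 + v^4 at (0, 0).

Type E_{6}, Milnor number mu = 6.

The Hessian of f at 0 has rank 0. Corank 2; j^3 = u^3 is a perfect cube, so E-series; the 4-jet and mu = 6 give E_6.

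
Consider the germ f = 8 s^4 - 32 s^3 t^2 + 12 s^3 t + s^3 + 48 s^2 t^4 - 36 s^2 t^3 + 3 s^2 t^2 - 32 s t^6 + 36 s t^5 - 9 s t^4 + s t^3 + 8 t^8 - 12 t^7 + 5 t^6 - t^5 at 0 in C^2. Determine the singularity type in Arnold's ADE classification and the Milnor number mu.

Type E_7, Milnor number mu = 7.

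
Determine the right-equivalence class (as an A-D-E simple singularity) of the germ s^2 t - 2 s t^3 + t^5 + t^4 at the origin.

The Hessian of f at 0 is [[0, 0], [0, 0]] with rank 0, so corank 2. A Groebner basis of the Jacobian ideal J(f) in C{s,t} is {s*t^2, -s*t + t^3, s^2 + 4*s*t}; counting standard monomials gives mu = 5. Corank 2; j^3 = s^2*t has shape L^2 M (L != M), so D-series; mu = 5 gives D_5.

D_5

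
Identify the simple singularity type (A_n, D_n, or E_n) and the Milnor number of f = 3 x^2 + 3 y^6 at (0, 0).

Type A_5, Milnor number mu = 5.

The Hessian of f at 0 has rank 1. Corank 1: A-series; mu = 5 gives A_5.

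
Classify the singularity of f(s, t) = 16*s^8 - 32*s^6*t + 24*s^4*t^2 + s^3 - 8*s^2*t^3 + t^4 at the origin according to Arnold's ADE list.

The Hessian of f at 0 is [[0, 0], [0, 0]] with rank 0, so corank 2. A Groebner basis of the Jacobian ideal J(f) in C{s,t} is {t^3, s^2}; counting standard monomials gives mu = 6. Corank 2; j^3 = s^3 is a perfect cube, so E-series; the 4-jet and mu = 6 give E_6.

E_{6}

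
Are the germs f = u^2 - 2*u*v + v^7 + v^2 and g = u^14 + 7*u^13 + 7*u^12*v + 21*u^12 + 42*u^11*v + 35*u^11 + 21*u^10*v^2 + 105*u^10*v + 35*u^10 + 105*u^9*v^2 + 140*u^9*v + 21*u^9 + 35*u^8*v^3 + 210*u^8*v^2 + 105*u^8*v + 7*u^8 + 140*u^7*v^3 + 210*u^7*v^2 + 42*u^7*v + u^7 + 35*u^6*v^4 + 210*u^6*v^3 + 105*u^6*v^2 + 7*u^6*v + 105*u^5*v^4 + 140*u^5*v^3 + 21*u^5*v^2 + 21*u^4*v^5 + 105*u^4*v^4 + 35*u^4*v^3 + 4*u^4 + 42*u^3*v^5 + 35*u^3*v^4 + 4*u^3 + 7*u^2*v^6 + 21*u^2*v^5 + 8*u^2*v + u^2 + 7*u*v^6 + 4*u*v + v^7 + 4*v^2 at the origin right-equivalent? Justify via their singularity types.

Yes.

The Hessian of f at 0 has rank 1. Corank 1: A-series; mu = 6 gives A_6. The Hessian of g at 0 has rank 1. Corank 1: A-series; mu = 6 gives A_6. Both have type A_6, hence right-equivalent.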